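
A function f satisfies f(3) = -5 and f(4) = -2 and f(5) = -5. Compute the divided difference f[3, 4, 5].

f[3,4] = (-2 - (-5)) / (4 - 3) = 3
f[4,5] = (-5 - (-2)) / (5 - 4) = -3
f[3,4,5] = (-3 - 3) / (5 - 3) = -3

-3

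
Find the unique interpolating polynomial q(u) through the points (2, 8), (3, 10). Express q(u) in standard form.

Build the Lagrange basis polynomials:
L_0(u) = (u - 3) / [-1] = -u + 3
L_1(u) = (u - 2) / [1] = u - 2
q(u) = 8·L_0 + 10·L_1
  8·L_0(u) = -8u + 24
  10·L_1(u) = 10u - 20
Adding term by term: 2u + 4

q(u) = 2u + 4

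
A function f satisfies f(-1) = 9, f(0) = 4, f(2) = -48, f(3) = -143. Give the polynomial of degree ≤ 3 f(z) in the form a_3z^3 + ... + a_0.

L_0(z) = z(z - 2)(z - 3) / [-12] = -(1/12)z^3 + (5/12)z^2 - (1/2)z
L_1(z) = (z + 1)(z - 2)(z - 3) / [6] = (1/6)z^3 - (2/3)z^2 + (1/6)z + 1
L_2(z) = (z + 1)z(z - 3) / [-6] = -(1/6)z^3 + (1/3)z^2 + (1/2)z
L_3(z) = (z + 1)z(z - 2) / [12] = (1/12)z^3 - (1/12)z^2 - (1/6)z
f(z) = 9·L_0 + 4·L_1 + (-48)·L_2 + (-143)·L_3
  9·L_0(z) = -(3/4)z^3 + (15/4)z^2 - (9/2)z
  4·L_1(z) = (2/3)z^3 - (8/3)z^2 + (2/3)z + 4
  (-48)·L_2(z) = 8z^3 - 16z^2 - 24z
  (-143)·L_3(z) = -(143/12)z^3 + (143/12)z^2 + (143/6)z
Adding term by term: -4z^3 - 3z^2 - 4z + 4

f(z) = -4z^3 - 3z^2 - 4z + 4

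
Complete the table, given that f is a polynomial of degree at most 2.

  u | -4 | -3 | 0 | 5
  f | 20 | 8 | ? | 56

-4

The 3 known values determine f uniquely (degree ≤ 2).
L_0(0) = (3)·(-5)/[(-1)·(-9)] = -5/3
L_1(0) = (4)·(-5)/[(1)·(-8)] = 5/2
L_2(0) = (4)·(3)/[(9)·(8)] = 1/6
Sum: 20·(-5/3) + 8·(5/2) + 56·(1/6) = -4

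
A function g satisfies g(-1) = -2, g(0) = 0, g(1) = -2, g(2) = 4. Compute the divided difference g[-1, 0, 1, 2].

g[-1,0] = (0 - (-2)) / (0 - (-1)) = 2
g[0,1] = (-2 - 0) / (1 - 0) = -2
g[1,2] = (4 - (-2)) / (2 - 1) = 6
g[-1,0,1] = (-2 - 2) / (1 - (-1)) = -2
g[0,1,2] = (6 - (-2)) / (2 - 0) = 4
g[-1,0,1,2] = (4 - (-2)) / (2 - (-1)) = 2

2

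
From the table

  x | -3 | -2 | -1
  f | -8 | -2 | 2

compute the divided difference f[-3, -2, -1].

f[-3,-2] = (-2 - (-8)) / (-2 - (-3)) = 6
f[-2,-1] = (2 - (-2)) / (-1 - (-2)) = 4
f[-3,-2,-1] = (4 - 6) / (-1 - (-3)) = -1

-1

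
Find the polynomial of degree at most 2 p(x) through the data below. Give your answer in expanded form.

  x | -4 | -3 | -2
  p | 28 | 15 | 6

Newton's divided differences:
p[-4,-3] = (15 - 28) / (-3 - (-4)) = -13
p[-3,-2] = (6 - 15) / (-2 - (-3)) = -9
p[-4,-3,-2] = (-9 - (-13)) / (-2 - (-4)) = 2
p(x) = 28 + (-13)·(x + 4) + 2·(x + 4)(x + 3)
Expanding: p(x) = 2x^2 + x

p(x) = 2x^2 + x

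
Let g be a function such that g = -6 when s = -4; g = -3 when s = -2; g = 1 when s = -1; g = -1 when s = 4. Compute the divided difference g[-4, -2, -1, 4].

-47/240

g[-4,-2] = (-3 - (-6)) / (-2 - (-4)) = 3/2
g[-2,-1] = (1 - (-3)) / (-1 - (-2)) = 4
g[-1,4] = (-1 - 1) / (4 - (-1)) = -2/5
g[-4,-2,-1] = (4 - 3/2) / (-1 - (-4)) = 5/6
g[-2,-1,4] = (-2/5 - 4) / (4 - (-2)) = -11/15
g[-4,-2,-1,4] = (-11/15 - 5/6) / (4 - (-4)) = -47/240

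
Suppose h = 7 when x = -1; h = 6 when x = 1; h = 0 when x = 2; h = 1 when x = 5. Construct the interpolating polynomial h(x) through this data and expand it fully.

h(x) = (41/72)x^3 - (107/36)x^2 - (77/72)x + 341/36

Build the Lagrange basis polynomials:
L_0(x) = (x - 1)(x - 2)(x - 5) / [-36] = -(1/36)x^3 + (2/9)x^2 - (17/36)x + 5/18
L_1(x) = (x + 1)(x - 2)(x - 5) / [8] = (1/8)x^3 - (3/4)x^2 + (3/8)x + 5/4
L_2(x) = (x + 1)(x - 1)(x - 5) / [-9] = -(1/9)x^3 + (5/9)x^2 + (1/9)x - 5/9
L_3(x) = (x + 1)(x - 1)(x - 2) / [72] = (1/72)x^3 - (1/36)x^2 - (1/72)x + 1/36
h(x) = 7·L_0 + 6·L_1 + 0·L_2 + 1·L_3
  7·L_0(x) = -(7/36)x^3 + (14/9)x^2 - (119/36)x + 35/18
  6·L_1(x) = (3/4)x^3 - (9/2)x^2 + (9/4)x + 15/2
  0·L_2(x) = 0
  1·L_3(x) = (1/72)x^3 - (1/36)x^2 - (1/72)x + 1/36
Adding term by term: (41/72)x^3 - (107/36)x^2 - (77/72)x + 341/36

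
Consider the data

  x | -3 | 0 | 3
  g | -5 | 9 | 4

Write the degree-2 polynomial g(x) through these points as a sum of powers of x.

g(x) = -(19/18)x^2 + (3/2)x + 9

L_0(x) = x(x - 3) / [18] = (1/18)x^2 - (1/6)x
L_1(x) = (x + 3)(x - 3) / [-9] = -(1/9)x^2 + 1
L_2(x) = (x + 3)x / [18] = (1/18)x^2 + (1/6)x
g(x) = (-5)·L_0 + 9·L_1 + 4·L_2
  (-5)·L_0(x) = -(5/18)x^2 + (5/6)x
  9·L_1(x) = -x^2 + 9
  4·L_2(x) = (2/9)x^2 + (2/3)x
Adding term by term: -(19/18)x^2 + (3/2)x + 9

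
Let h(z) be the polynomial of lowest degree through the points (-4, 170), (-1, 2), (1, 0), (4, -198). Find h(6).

-670

Evaluate each Lagrange basis at z = 6:
L_0(6) = (7)·(5)·(2)/[(-3)·(-5)·(-8)] = -7/12
L_1(6) = (10)·(5)·(2)/[(3)·(-2)·(-5)] = 10/3
L_2(6) = (10)·(7)·(2)/[(5)·(2)·(-3)] = -14/3
L_3(6) = (10)·(7)·(5)/[(8)·(5)·(3)] = 35/12
Sum: 170·(-7/12) + 2·(10/3) + 0 + (-198)·(35/12) = -670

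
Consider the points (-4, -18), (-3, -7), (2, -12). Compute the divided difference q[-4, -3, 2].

q[-4,-3] = (-7 - (-18)) / (-3 - (-4)) = 11
q[-3,2] = (-12 - (-7)) / (2 - (-3)) = -1
q[-4,-3,2] = (-1 - 11) / (2 - (-4)) = -2

-2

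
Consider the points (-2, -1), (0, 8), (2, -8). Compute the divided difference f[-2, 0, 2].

-25/8

f[-2,0] = (8 - (-1)) / (0 - (-2)) = 9/2
f[0,2] = (-8 - 8) / (2 - 0) = -8
f[-2,0,2] = (-8 - 9/2) / (2 - (-2)) = -25/8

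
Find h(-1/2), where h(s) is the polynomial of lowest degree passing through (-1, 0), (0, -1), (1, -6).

Using Newton's divided-difference form:
h[-1,0] = (-1 - 0) / (0 - (-1)) = -1
h[0,1] = (-6 - (-1)) / (1 - 0) = -5
h[-1,0,1] = (-5 - (-1)) / (1 - (-1)) = -2
h(-1/2) = 0 + (-1)·(1/2) + (-2)·(1/2)·(-1/2) = 0

0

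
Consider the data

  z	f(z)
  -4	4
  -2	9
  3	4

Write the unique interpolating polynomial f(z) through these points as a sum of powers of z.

Newton's divided differences:
f[-4,-2] = (9 - 4) / (-2 - (-4)) = 5/2
f[-2,3] = (4 - 9) / (3 - (-2)) = -1
f[-4,-2,3] = (-1 - 5/2) / (3 - (-4)) = -1/2
f(z) = 4 + (5/2)·(z + 4) + (-1/2)·(z + 4)(z + 2)
Expanding: f(z) = -(1/2)z^2 - (1/2)z + 10

f(z) = -(1/2)z^2 - (1/2)z + 10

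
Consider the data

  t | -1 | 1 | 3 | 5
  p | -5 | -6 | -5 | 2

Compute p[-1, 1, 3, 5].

1/12

p[-1,1] = (-6 - (-5)) / (1 - (-1)) = -1/2
p[1,3] = (-5 - (-6)) / (3 - 1) = 1/2
p[3,5] = (2 - (-5)) / (5 - 3) = 7/2
p[-1,1,3] = (1/2 - (-1/2)) / (3 - (-1)) = 1/4
p[1,3,5] = (7/2 - 1/2) / (5 - 1) = 3/4
p[-1,1,3,5] = (3/4 - 1/4) / (5 - (-1)) = 1/12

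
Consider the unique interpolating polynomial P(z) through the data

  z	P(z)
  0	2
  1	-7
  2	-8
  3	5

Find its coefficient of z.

-11

Build the Lagrange basis polynomials:
L_0(z) = (z - 1)(z - 2)(z - 3) / [-6] = -(1/6)z^3 + z^2 - (11/6)z + 1
L_1(z) = z(z - 2)(z - 3) / [2] = (1/2)z^3 - (5/2)z^2 + 3z
L_2(z) = z(z - 1)(z - 3) / [-2] = -(1/2)z^3 + 2z^2 - (3/2)z
L_3(z) = z(z - 1)(z - 2) / [6] = (1/6)z^3 - (1/2)z^2 + (1/3)z
P(z) = 2·L_0 + (-7)·L_1 + (-8)·L_2 + 5·L_3
Only the coefficient of z is needed; take it from each L_i and combine:
2·(-11/6) + (-7)·(3) + (-8)·(-3/2) + 5·(1/3) = -11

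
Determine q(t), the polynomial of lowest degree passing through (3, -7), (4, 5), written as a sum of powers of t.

Build the Lagrange basis polynomials:
L_0(t) = (t - 4) / [-1] = -t + 4
L_1(t) = (t - 3) / [1] = t - 3
q(t) = (-7)·L_0 + 5·L_1
  (-7)·L_0(t) = 7t - 28
  5·L_1(t) = 5t - 15
Adding term by term: 12t - 43

q(t) = 12t - 43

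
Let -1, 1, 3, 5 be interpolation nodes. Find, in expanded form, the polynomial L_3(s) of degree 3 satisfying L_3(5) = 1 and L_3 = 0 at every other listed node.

L_3(s) = (1/48)s^3 - (1/16)s^2 - (1/48)s + 1/16

L_3(s) = (s + 1)(s - 1)(s - 3) / [(6)·(4)·(2)]
       = (s^3 - 3s^2 - s + 3) / (48)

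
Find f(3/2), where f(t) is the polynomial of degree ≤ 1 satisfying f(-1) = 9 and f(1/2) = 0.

L_0(3/2) = (1)/[(-3/2)] = -2/3
L_1(3/2) = (5/2)/[(3/2)] = 5/3
Sum: 9·(-2/3) + 0 = -6

-6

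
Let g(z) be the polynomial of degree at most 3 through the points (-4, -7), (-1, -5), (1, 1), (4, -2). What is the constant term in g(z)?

Build the Lagrange basis polynomials:
L_0(z) = (z + 1)(z - 1)(z - 4) / [-120] = -(1/120)z^3 + (1/30)z^2 + (1/120)z - 1/30
L_1(z) = (z + 4)(z - 1)(z - 4) / [30] = (1/30)z^3 - (1/30)z^2 - (8/15)z + 8/15
L_2(z) = (z + 4)(z + 1)(z - 4) / [-30] = -(1/30)z^3 - (1/30)z^2 + (8/15)z + 8/15
L_3(z) = (z + 4)(z + 1)(z - 1) / [120] = (1/120)z^3 + (1/30)z^2 - (1/120)z - 1/30
g(z) = (-7)·L_0 + (-5)·L_1 + 1·L_2 + (-2)·L_3
Only the constant term is needed; take it from each L_i and combine:
(-7)·(-1/30) + (-5)·(8/15) + 1·(8/15) + (-2)·(-1/30) = -11/6

-11/6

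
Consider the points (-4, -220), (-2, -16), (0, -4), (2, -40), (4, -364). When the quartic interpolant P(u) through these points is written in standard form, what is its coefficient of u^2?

L_0(u) = (u + 2)u(u - 2)(u - 4) / [384] = (1/384)u^4 - (1/96)u^3 - (1/96)u^2 + (1/24)u
L_1(u) = (u + 4)u(u - 2)(u - 4) / [-96] = -(1/96)u^4 + (1/48)u^3 + (1/6)u^2 - (1/3)u
L_2(u) = (u + 4)(u + 2)(u - 2)(u - 4) / [64] = (1/64)u^4 - (5/16)u^2 + 1
L_3(u) = (u + 4)(u + 2)u(u - 4) / [-96] = -(1/96)u^4 - (1/48)u^3 + (1/6)u^2 + (1/3)u
L_4(u) = (u + 4)(u + 2)u(u - 2) / [384] = (1/384)u^4 + (1/96)u^3 - (1/96)u^2 - (1/24)u
P(u) = (-220)·L_0 + (-16)·L_1 + (-4)·L_2 + (-40)·L_3 + (-364)·L_4
Only the coefficient of u^2 is needed; take it from each L_i and combine:
(-220)·(-1/96) + (-16)·(1/6) + (-4)·(-5/16) + (-40)·(1/6) + (-364)·(-1/96) = -2

-2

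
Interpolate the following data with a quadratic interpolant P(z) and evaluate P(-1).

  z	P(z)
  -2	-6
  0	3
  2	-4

1/2

Using Newton's divided-difference form:
P[-2,0] = (3 - (-6)) / (0 - (-2)) = 9/2
P[0,2] = (-4 - 3) / (2 - 0) = -7/2
P[-2,0,2] = (-7/2 - 9/2) / (2 - (-2)) = -2
P(-1) = -6 + (9/2)·(1) + (-2)·(1)·(-1) = 1/2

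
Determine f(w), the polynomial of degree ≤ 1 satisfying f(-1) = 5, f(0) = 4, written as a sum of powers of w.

f(w) = -w + 4

L_0(w) = w / [-1] = -w
L_1(w) = (w + 1) / [1] = w + 1
f(w) = 5·L_0 + 4·L_1
  5·L_0(w) = -5w
  4·L_1(w) = 4w + 4
Adding term by term: -w + 4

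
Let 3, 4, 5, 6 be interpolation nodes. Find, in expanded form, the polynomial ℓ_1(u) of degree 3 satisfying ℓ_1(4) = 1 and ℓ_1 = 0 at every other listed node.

ℓ_1(u) = (1/2)u^3 - 7u^2 + (63/2)u - 45

ℓ_1(u) = (u - 3)(u - 5)(u - 6) / [(1)·(-1)·(-2)]
       = (u^3 - 14u^2 + 63u - 90) / (2)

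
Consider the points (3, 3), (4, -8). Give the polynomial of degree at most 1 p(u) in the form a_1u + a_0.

p(u) = -11u + 36

Build the Lagrange basis polynomials:
L_0(u) = (u - 4) / [-1] = -u + 4
L_1(u) = (u - 3) / [1] = u - 3
p(u) = 3·L_0 + (-8)·L_1
  3·L_0(u) = -3u + 12
  (-8)·L_1(u) = -8u + 24
Adding term by term: -11u + 36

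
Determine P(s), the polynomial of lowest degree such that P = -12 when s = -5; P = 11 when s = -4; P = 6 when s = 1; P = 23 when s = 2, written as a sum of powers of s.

L_0(s) = (s + 4)(s - 1)(s - 2) / [-42] = -(1/42)s^3 - (1/42)s^2 + (5/21)s - 4/21
L_1(s) = (s + 5)(s - 1)(s - 2) / [30] = (1/30)s^3 + (1/15)s^2 - (13/30)s + 1/3
L_2(s) = (s + 5)(s + 4)(s - 2) / [-30] = -(1/30)s^3 - (7/30)s^2 - (1/15)s + 4/3
L_3(s) = (s + 5)(s + 4)(s - 1) / [42] = (1/42)s^3 + (4/21)s^2 + (11/42)s - 10/21
P(s) = (-12)·L_0 + 11·L_1 + 6·L_2 + 23·L_3
  (-12)·L_0(s) = (2/7)s^3 + (2/7)s^2 - (20/7)s + 16/7
  11·L_1(s) = (11/30)s^3 + (11/15)s^2 - (143/30)s + 11/3
  6·L_2(s) = -(1/5)s^3 - (7/5)s^2 - (2/5)s + 8
  23·L_3(s) = (23/42)s^3 + (92/21)s^2 + (253/42)s - 230/21
Adding term by term: s^3 + 4s^2 - 2s + 3

P(s) = s^3 + 4s^2 - 2s + 3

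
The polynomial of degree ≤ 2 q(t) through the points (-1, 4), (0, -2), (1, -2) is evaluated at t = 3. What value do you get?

16

Using Newton's divided-difference form:
q[-1,0] = (-2 - 4) / (0 - (-1)) = -6
q[0,1] = (-2 - (-2)) / (1 - 0) = 0
q[-1,0,1] = (0 - (-6)) / (1 - (-1)) = 3
q(3) = 4 + (-6)·(4) + 3·(4)·(3) = 16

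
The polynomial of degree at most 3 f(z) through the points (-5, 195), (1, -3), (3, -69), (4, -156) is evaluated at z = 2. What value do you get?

-22

Using Newton's divided-difference form:
f[-5,1] = (-3 - 195) / (1 - (-5)) = -33
f[1,3] = (-69 - (-3)) / (3 - 1) = -33
f[3,4] = (-156 - (-69)) / (4 - 3) = -87
f[-5,1,3] = (-33 - (-33)) / (3 - (-5)) = 0
f[1,3,4] = (-87 - (-33)) / (4 - 1) = -18
f[-5,1,3,4] = (-18 - 0) / (4 - (-5)) = -2
f(2) = 195 + (-33)·(7) + 0·(7)·(1) + (-2)·(7)·(1)·(-1) = -22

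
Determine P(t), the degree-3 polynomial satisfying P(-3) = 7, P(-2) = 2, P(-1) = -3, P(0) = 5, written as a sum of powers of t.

P(t) = (13/6)t^3 + 13t^2 + (113/6)t + 5

L_0(t) = (t + 2)(t + 1)t / [-6] = -(1/6)t^3 - (1/2)t^2 - (1/3)t
L_1(t) = (t + 3)(t + 1)t / [2] = (1/2)t^3 + 2t^2 + (3/2)t
L_2(t) = (t + 3)(t + 2)t / [-2] = -(1/2)t^3 - (5/2)t^2 - 3t
L_3(t) = (t + 3)(t + 2)(t + 1) / [6] = (1/6)t^3 + t^2 + (11/6)t + 1
P(t) = 7·L_0 + 2·L_1 + (-3)·L_2 + 5·L_3
  7·L_0(t) = -(7/6)t^3 - (7/2)t^2 - (7/3)t
  2·L_1(t) = t^3 + 4t^2 + 3t
  (-3)·L_2(t) = (3/2)t^3 + (15/2)t^2 + 9t
  5·L_3(t) = (5/6)t^3 + 5t^2 + (55/6)t + 5
Adding term by term: (13/6)t^3 + 13t^2 + (113/6)t + 5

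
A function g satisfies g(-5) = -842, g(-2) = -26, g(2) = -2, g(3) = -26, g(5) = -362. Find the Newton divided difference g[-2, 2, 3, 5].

-6

g[-2,2] = (-2 - (-26)) / (2 - (-2)) = 6
g[2,3] = (-26 - (-2)) / (3 - 2) = -24
g[3,5] = (-362 - (-26)) / (5 - 3) = -168
g[-2,2,3] = (-24 - 6) / (3 - (-2)) = -6
g[2,3,5] = (-168 - (-24)) / (5 - 2) = -48
g[-2,2,3,5] = (-48 - (-6)) / (5 - (-2)) = -6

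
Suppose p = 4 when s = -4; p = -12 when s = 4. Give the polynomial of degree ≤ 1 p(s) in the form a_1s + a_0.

L_0(s) = (s - 4) / [-8] = -(1/8)s + 1/2
L_1(s) = (s + 4) / [8] = (1/8)s + 1/2
p(s) = 4·L_0 + (-12)·L_1
  4·L_0(s) = -(1/2)s + 2
  (-12)·L_1(s) = -(3/2)s - 6
Adding term by term: -2s - 4

p(s) = -2s - 4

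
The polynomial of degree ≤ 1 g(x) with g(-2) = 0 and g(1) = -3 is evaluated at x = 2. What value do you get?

-4

Evaluate each Lagrange basis at x = 2:
L_0(2) = (1)/[(-3)] = -1/3
L_1(2) = (4)/[(3)] = 4/3
Sum: 0 + (-3)·(4/3) = -4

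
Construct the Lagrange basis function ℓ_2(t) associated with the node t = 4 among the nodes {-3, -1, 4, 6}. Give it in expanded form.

ℓ_2(t) = (t + 3)(t + 1)(t - 6) / [(7)·(5)·(-2)]
       = (t^3 - 2t^2 - 21t - 18) / (-70)

ℓ_2(t) = -(1/70)t^3 + (1/35)t^2 + (3/10)t + 9/35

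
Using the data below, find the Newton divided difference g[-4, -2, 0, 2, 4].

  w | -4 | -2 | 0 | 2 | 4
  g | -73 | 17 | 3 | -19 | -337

-1

g[-4,-2] = (17 - (-73)) / (-2 - (-4)) = 45
g[-2,0] = (3 - 17) / (0 - (-2)) = -7
g[0,2] = (-19 - 3) / (2 - 0) = -11
g[2,4] = (-337 - (-19)) / (4 - 2) = -159
g[-4,-2,0] = (-7 - 45) / (0 - (-4)) = -13
g[-2,0,2] = (-11 - (-7)) / (2 - (-2)) = -1
g[0,2,4] = (-159 - (-11)) / (4 - 0) = -37
g[-4,-2,0,2] = (-1 - (-13)) / (2 - (-4)) = 2
g[-2,0,2,4] = (-37 - (-1)) / (4 - (-2)) = -6
g[-4,-2,0,2,4] = (-6 - 2) / (4 - (-4)) = -1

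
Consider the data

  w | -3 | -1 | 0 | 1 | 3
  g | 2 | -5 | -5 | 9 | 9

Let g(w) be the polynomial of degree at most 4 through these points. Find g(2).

Using Newton's divided-difference form:
g[-3,-1] = (-5 - 2) / (-1 - (-3)) = -7/2
g[-1,0] = (-5 - (-5)) / (0 - (-1)) = 0
g[0,1] = (9 - (-5)) / (1 - 0) = 14
g[1,3] = (9 - 9) / (3 - 1) = 0
g[-3,-1,0] = (0 - (-7/2)) / (0 - (-3)) = 7/6
g[-1,0,1] = (14 - 0) / (1 - (-1)) = 7
g[0,1,3] = (0 - 14) / (3 - 0) = -14/3
g[-3,-1,0,1] = (7 - 7/6) / (1 - (-3)) = 35/24
g[-1,0,1,3] = (-14/3 - 7) / (3 - (-1)) = -35/12
g[-3,-1,0,1,3] = (-35/12 - 35/24) / (3 - (-3)) = -35/48
g(2) = 2 + (-7/2)·(5) + (7/6)·(5)·(3) + (35/24)·(5)·(3)·(2) + (-35/48)·(5)·(3)·(2)·(1) = 191/8

191/8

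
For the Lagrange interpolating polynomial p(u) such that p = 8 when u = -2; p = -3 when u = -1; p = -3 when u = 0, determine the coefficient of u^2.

11/2

Build the Lagrange basis polynomials:
L_0(u) = (u + 1)u / [2] = (1/2)u^2 + (1/2)u
L_1(u) = (u + 2)u / [-1] = -u^2 - 2u
L_2(u) = (u + 2)(u + 1) / [2] = (1/2)u^2 + (3/2)u + 1
p(u) = 8·L_0 + (-3)·L_1 + (-3)·L_2
Only the coefficient of u^2 is needed; take it from each L_i and combine:
8·(1/2) + (-3)·(-1) + (-3)·(1/2) = 11/2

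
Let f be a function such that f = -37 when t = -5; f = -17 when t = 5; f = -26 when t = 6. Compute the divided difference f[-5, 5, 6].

-1

f[-5,5] = (-17 - (-37)) / (5 - (-5)) = 2
f[5,6] = (-26 - (-17)) / (6 - 5) = -9
f[-5,5,6] = (-9 - 2) / (6 - (-5)) = -1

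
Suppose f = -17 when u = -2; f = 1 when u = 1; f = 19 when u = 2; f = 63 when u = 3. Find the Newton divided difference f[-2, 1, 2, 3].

2

f[-2,1] = (1 - (-17)) / (1 - (-2)) = 6
f[1,2] = (19 - 1) / (2 - 1) = 18
f[2,3] = (63 - 19) / (3 - 2) = 44
f[-2,1,2] = (18 - 6) / (2 - (-2)) = 3
f[1,2,3] = (44 - 18) / (3 - 1) = 13
f[-2,1,2,3] = (13 - 3) / (3 - (-2)) = 2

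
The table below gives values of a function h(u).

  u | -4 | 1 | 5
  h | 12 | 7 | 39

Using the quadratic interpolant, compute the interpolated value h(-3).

Evaluate each Lagrange basis at u = -3:
L_0(-3) = (-4)·(-8)/[(-5)·(-9)] = 32/45
L_1(-3) = (1)·(-8)/[(5)·(-4)] = 2/5
L_2(-3) = (1)·(-4)/[(9)·(4)] = -1/9
Sum: 12·(32/45) + 7·(2/5) + 39·(-1/9) = 7

7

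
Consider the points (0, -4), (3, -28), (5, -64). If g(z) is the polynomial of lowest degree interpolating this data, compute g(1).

-8

Evaluate each Lagrange basis at z = 1:
L_0(1) = (-2)·(-4)/[(-3)·(-5)] = 8/15
L_1(1) = (1)·(-4)/[(3)·(-2)] = 2/3
L_2(1) = (1)·(-2)/[(5)·(2)] = -1/5
Sum: (-4)·(8/15) + (-28)·(2/3) + (-64)·(-1/5) = -8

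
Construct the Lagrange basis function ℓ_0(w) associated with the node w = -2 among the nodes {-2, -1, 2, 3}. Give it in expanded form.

ℓ_0(w) = (w + 1)(w - 2)(w - 3) / [(-1)·(-4)·(-5)]
       = (w^3 - 4w^2 + w + 6) / (-20)

ℓ_0(w) = -(1/20)w^3 + (1/5)w^2 - (1/20)w - 3/10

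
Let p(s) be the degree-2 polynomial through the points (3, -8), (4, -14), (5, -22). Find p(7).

-44

Evaluate each Lagrange basis at s = 7:
L_0(7) = (3)·(2)/[(-1)·(-2)] = 3
L_1(7) = (4)·(2)/[(1)·(-1)] = -8
L_2(7) = (4)·(3)/[(2)·(1)] = 6
Sum: (-8)·(3) + (-14)·(-8) + (-22)·(6) = -44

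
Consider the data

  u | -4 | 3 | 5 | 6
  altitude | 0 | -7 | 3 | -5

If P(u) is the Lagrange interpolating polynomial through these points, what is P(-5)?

L_0(-5) = (-8)·(-10)·(-11)/[(-7)·(-9)·(-10)] = 88/63
L_1(-5) = (-1)·(-10)·(-11)/[(7)·(-2)·(-3)] = -55/21
L_2(-5) = (-1)·(-8)·(-11)/[(9)·(2)·(-1)] = 44/9
L_3(-5) = (-1)·(-8)·(-10)/[(10)·(3)·(1)] = -8/3
Sum: 0 + (-7)·(-55/21) + 3·(44/9) + (-5)·(-8/3) = 139/3

139/3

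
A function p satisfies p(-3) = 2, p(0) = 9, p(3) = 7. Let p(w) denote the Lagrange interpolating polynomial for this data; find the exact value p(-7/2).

-1/24

L_0(-7/2) = (-7/2)·(-13/2)/[(-3)·(-6)] = 91/72
L_1(-7/2) = (-1/2)·(-13/2)/[(3)·(-3)] = -13/36
L_2(-7/2) = (-1/2)·(-7/2)/[(6)·(3)] = 7/72
Sum: 2·(91/72) + 9·(-13/36) + 7·(7/72) = -1/24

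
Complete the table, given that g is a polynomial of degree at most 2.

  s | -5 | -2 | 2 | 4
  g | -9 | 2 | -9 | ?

The 3 known values determine g uniquely (degree ≤ 2).
Evaluate each Lagrange basis at s = 4:
L_0(4) = (6)·(2)/[(-3)·(-7)] = 4/7
L_1(4) = (9)·(2)/[(3)·(-4)] = -3/2
L_2(4) = (9)·(6)/[(7)·(4)] = 27/14
Sum: (-9)·(4/7) + 2·(-3/2) + (-9)·(27/14) = -51/2

-51/2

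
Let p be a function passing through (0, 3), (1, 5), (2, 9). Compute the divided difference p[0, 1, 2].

p[0,1] = (5 - 3) / (1 - 0) = 2
p[1,2] = (9 - 5) / (2 - 1) = 4
p[0,1,2] = (4 - 2) / (2 - 0) = 1

1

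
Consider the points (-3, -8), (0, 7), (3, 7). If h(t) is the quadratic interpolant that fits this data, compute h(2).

Evaluate each Lagrange basis at t = 2:
L_0(2) = (2)·(-1)/[(-3)·(-6)] = -1/9
L_1(2) = (5)·(-1)/[(3)·(-3)] = 5/9
L_2(2) = (5)·(2)/[(6)·(3)] = 5/9
Sum: (-8)·(-1/9) + 7·(5/9) + 7·(5/9) = 26/3

26/3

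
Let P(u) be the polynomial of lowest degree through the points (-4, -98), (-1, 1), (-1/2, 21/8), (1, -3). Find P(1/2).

L_0(1/2) = (3/2)·(1)·(-1/2)/[(-3)·(-7/2)·(-5)] = 1/70
L_1(1/2) = (9/2)·(1)·(-1/2)/[(3)·(-1/2)·(-2)] = -3/4
L_2(1/2) = (9/2)·(3/2)·(-1/2)/[(7/2)·(1/2)·(-3/2)] = 9/7
L_3(1/2) = (9/2)·(3/2)·(1)/[(5)·(2)·(3/2)] = 9/20
Sum: (-98)·(1/70) + 1·(-3/4) + 21/8·(9/7) + (-3)·(9/20) = -1/8

-1/8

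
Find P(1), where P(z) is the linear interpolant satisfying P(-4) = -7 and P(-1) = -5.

-11/3

L_0(1) = (2)/[(-3)] = -2/3
L_1(1) = (5)/[(3)] = 5/3
Sum: (-7)·(-2/3) + (-5)·(5/3) = -11/3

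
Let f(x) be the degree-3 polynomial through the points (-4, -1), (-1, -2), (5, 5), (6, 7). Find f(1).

-17/21

Evaluate each Lagrange basis at x = 1:
L_0(1) = (2)·(-4)·(-5)/[(-3)·(-9)·(-10)] = -4/27
L_1(1) = (5)·(-4)·(-5)/[(3)·(-6)·(-7)] = 50/63
L_2(1) = (5)·(2)·(-5)/[(9)·(6)·(-1)] = 25/27
L_3(1) = (5)·(2)·(-4)/[(10)·(7)·(1)] = -4/7
Sum: (-1)·(-4/27) + (-2)·(50/63) + 5·(25/27) + 7·(-4/7) = -17/21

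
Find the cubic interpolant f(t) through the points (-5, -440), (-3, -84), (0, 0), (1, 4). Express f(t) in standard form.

Newton's divided differences:
f[-5,-3] = (-84 - (-440)) / (-3 - (-5)) = 178
f[-3,0] = (0 - (-84)) / (0 - (-3)) = 28
f[0,1] = (4 - 0) / (1 - 0) = 4
f[-5,-3,0] = (28 - 178) / (0 - (-5)) = -30
f[-3,0,1] = (4 - 28) / (1 - (-3)) = -6
f[-5,-3,0,1] = (-6 - (-30)) / (1 - (-5)) = 4
f(t) = -440 + 178·(t + 5) + (-30)·(t + 5)(t + 3) + 4·(t + 5)(t + 3)t
Expanding: f(t) = 4t^3 + 2t^2 - 2t

f(t) = 4t^3 + 2t^2 - 2t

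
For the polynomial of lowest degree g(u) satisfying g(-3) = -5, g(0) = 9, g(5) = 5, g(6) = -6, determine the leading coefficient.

-61/540

The leading coefficient equals the top divided difference g[-3,0,5,6].
g[-3,0] = (9 - (-5)) / (0 - (-3)) = 14/3
g[0,5] = (5 - 9) / (5 - 0) = -4/5
g[5,6] = (-6 - 5) / (6 - 5) = -11
g[-3,0,5] = (-4/5 - 14/3) / (5 - (-3)) = -41/60
g[0,5,6] = (-11 - (-4/5)) / (6 - 0) = -17/10
g[-3,0,5,6] = (-17/10 - (-41/60)) / (6 - (-3)) = -61/540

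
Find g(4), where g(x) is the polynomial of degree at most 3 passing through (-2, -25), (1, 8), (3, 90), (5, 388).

L_0(4) = (3)·(1)·(-1)/[(-3)·(-5)·(-7)] = 1/35
L_1(4) = (6)·(1)·(-1)/[(3)·(-2)·(-4)] = -1/4
L_2(4) = (6)·(3)·(-1)/[(5)·(2)·(-2)] = 9/10
L_3(4) = (6)·(3)·(1)/[(7)·(4)·(2)] = 9/28
Sum: (-25)·(1/35) + 8·(-1/4) + 90·(9/10) + 388·(9/28) = 203

203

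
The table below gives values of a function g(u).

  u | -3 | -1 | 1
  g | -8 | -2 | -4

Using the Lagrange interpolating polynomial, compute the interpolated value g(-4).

-14

L_0(-4) = (-3)·(-5)/[(-2)·(-4)] = 15/8
L_1(-4) = (-1)·(-5)/[(2)·(-2)] = -5/4
L_2(-4) = (-1)·(-3)/[(4)·(2)] = 3/8
Sum: (-8)·(15/8) + (-2)·(-5/4) + (-4)·(3/8) = -14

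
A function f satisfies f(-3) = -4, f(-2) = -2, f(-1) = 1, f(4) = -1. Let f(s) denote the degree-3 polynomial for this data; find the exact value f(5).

Using Newton's divided-difference form:
f[-3,-2] = (-2 - (-4)) / (-2 - (-3)) = 2
f[-2,-1] = (1 - (-2)) / (-1 - (-2)) = 3
f[-1,4] = (-1 - 1) / (4 - (-1)) = -2/5
f[-3,-2,-1] = (3 - 2) / (-1 - (-3)) = 1/2
f[-2,-1,4] = (-2/5 - 3) / (4 - (-2)) = -17/30
f[-3,-2,-1,4] = (-17/30 - 1/2) / (4 - (-3)) = -16/105
f(5) = -4 + 2·(8) + (1/2)·(8)·(7) + (-16/105)·(8)·(7)·(6) = -56/5

-56/5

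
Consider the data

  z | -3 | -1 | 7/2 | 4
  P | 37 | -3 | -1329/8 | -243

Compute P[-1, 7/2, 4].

-47/2

P[-1,7/2] = (-1329/8 - (-3)) / (7/2 - (-1)) = -145/4
P[7/2,4] = (-243 - (-1329/8)) / (4 - 7/2) = -615/4
P[-1,7/2,4] = (-615/4 - (-145/4)) / (4 - (-1)) = -47/2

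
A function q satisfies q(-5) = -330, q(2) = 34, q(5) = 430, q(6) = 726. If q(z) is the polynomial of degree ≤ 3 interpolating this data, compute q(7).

Evaluate each Lagrange basis at z = 7:
L_0(7) = (5)·(2)·(1)/[(-7)·(-10)·(-11)] = -1/77
L_1(7) = (12)·(2)·(1)/[(7)·(-3)·(-4)] = 2/7
L_2(7) = (12)·(5)·(1)/[(10)·(3)·(-1)] = -2
L_3(7) = (12)·(5)·(2)/[(11)·(4)·(1)] = 30/11
Sum: (-330)·(-1/77) + 34·(2/7) + 430·(-2) + 726·(30/11) = 1134

1134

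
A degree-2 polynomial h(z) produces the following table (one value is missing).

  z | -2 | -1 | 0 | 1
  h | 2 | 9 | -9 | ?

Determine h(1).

-52

The 3 known values determine h uniquely (degree ≤ 2).
L_0(1) = (2)·(1)/[(-1)·(-2)] = 1
L_1(1) = (3)·(1)/[(1)·(-1)] = -3
L_2(1) = (3)·(2)/[(2)·(1)] = 3
Sum: 2·(1) + 9·(-3) + (-9)·(3) = -52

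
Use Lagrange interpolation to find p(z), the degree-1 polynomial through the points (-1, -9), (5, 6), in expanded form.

Build the Lagrange basis polynomials:
L_0(z) = (z - 5) / [-6] = -(1/6)z + 5/6
L_1(z) = (z + 1) / [6] = (1/6)z + 1/6
p(z) = (-9)·L_0 + 6·L_1
  (-9)·L_0(z) = (3/2)z - 15/2
  6·L_1(z) = z + 1
Adding term by term: (5/2)z - 13/2

p(z) = (5/2)z - 13/2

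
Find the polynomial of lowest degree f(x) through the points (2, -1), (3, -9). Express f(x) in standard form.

f(x) = -8x + 15

Build the Lagrange basis polynomials:
L_0(x) = (x - 3) / [-1] = -x + 3
L_1(x) = (x - 2) / [1] = x - 2
f(x) = (-1)·L_0 + (-9)·L_1
  (-1)·L_0(x) = x - 3
  (-9)·L_1(x) = -9x + 18
Adding term by term: -8x + 15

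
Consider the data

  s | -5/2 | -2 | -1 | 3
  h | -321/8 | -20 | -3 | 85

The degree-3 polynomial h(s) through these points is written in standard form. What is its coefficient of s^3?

L_0(s) = (s + 2)(s + 1)(s - 3) / [-33/8] = -(8/33)s^3 + (56/33)s + 16/11
L_1(s) = (s + 5/2)(s + 1)(s - 3) / [5/2] = (2/5)s^3 + (1/5)s^2 - (16/5)s - 3
L_2(s) = (s + 5/2)(s + 2)(s - 3) / [-6] = -(1/6)s^3 - (1/4)s^2 + (17/12)s + 5/2
L_3(s) = (s + 5/2)(s + 2)(s + 1) / [110] = (1/110)s^3 + (1/20)s^2 + (19/220)s + 1/22
h(s) = (-321/8)·L_0 + (-20)·L_1 + (-3)·L_2 + 85·L_3
Only the coefficient of s^3 is needed; take it from each L_i and combine:
(-321/8)·(-8/33) + (-20)·(2/5) + (-3)·(-1/6) + 85·(1/110) = 3

3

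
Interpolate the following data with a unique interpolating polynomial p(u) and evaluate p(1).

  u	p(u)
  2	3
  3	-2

8

Evaluate each Lagrange basis at u = 1:
L_0(1) = (-2)/[(-1)] = 2
L_1(1) = (-1)/[(1)] = -1
Sum: 3·(2) + (-2)·(-1) = 8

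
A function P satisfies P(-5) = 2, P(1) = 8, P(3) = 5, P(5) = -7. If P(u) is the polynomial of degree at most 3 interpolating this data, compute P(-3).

Evaluate each Lagrange basis at u = -3:
L_0(-3) = (-4)·(-6)·(-8)/[(-6)·(-8)·(-10)] = 2/5
L_1(-3) = (2)·(-6)·(-8)/[(6)·(-2)·(-4)] = 2
L_2(-3) = (2)·(-4)·(-8)/[(8)·(2)·(-2)] = -2
L_3(-3) = (2)·(-4)·(-6)/[(10)·(4)·(2)] = 3/5
Sum: 2·(2/5) + 8·(2) + 5·(-2) + (-7)·(3/5) = 13/5

13/5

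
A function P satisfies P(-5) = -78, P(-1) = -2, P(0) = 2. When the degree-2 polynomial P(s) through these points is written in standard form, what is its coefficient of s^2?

The leading coefficient equals the top divided difference P[-5,-1,0].
P[-5,-1] = (-2 - (-78)) / (-1 - (-5)) = 19
P[-1,0] = (2 - (-2)) / (0 - (-1)) = 4
P[-5,-1,0] = (4 - 19) / (0 - (-5)) = -3

-3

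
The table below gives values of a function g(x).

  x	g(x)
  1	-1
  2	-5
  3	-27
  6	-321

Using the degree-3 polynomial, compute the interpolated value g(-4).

Evaluate each Lagrange basis at x = -4:
L_0(-4) = (-6)·(-7)·(-10)/[(-1)·(-2)·(-5)] = 42
L_1(-4) = (-5)·(-7)·(-10)/[(1)·(-1)·(-4)] = -175/2
L_2(-4) = (-5)·(-6)·(-10)/[(2)·(1)·(-3)] = 50
L_3(-4) = (-5)·(-6)·(-7)/[(5)·(4)·(3)] = -7/2
Sum: (-1)·(42) + (-5)·(-175/2) + (-27)·(50) + (-321)·(-7/2) = 169

169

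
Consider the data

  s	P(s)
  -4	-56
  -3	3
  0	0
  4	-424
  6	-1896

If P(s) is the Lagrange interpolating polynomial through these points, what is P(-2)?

L_0(-2) = (1)·(-2)·(-6)·(-8)/[(-1)·(-4)·(-8)·(-10)] = -3/10
L_1(-2) = (2)·(-2)·(-6)·(-8)/[(1)·(-3)·(-7)·(-9)] = 64/63
L_2(-2) = (2)·(1)·(-6)·(-8)/[(4)·(3)·(-4)·(-6)] = 1/3
L_3(-2) = (2)·(1)·(-2)·(-8)/[(8)·(7)·(4)·(-2)] = -1/14
L_4(-2) = (2)·(1)·(-2)·(-6)/[(10)·(9)·(6)·(2)] = 1/45
Sum: (-56)·(-3/10) + 3·(64/63) + 0 + (-424)·(-1/14) + (-1896)·(1/45) = 8

8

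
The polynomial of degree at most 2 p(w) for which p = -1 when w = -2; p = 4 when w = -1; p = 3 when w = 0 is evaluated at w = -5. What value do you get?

-52

Evaluate each Lagrange basis at w = -5:
L_0(-5) = (-4)·(-5)/[(-1)·(-2)] = 10
L_1(-5) = (-3)·(-5)/[(1)·(-1)] = -15
L_2(-5) = (-3)·(-4)/[(2)·(1)] = 6
Sum: (-1)·(10) + 4·(-15) + 3·(6) = -52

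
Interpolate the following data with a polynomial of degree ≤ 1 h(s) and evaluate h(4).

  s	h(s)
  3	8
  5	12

Evaluate each Lagrange basis at s = 4:
L_0(4) = (-1)/[(-2)] = 1/2
L_1(4) = (1)/[(2)] = 1/2
Sum: 8·(1/2) + 12·(1/2) = 10

10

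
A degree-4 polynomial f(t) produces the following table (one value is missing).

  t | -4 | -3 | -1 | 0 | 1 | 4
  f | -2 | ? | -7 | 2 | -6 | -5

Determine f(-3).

The 5 known values determine f uniquely (degree ≤ 4).
L_0(-3) = (-2)·(-3)·(-4)·(-7)/[(-3)·(-4)·(-5)·(-8)] = 7/20
L_1(-3) = (1)·(-3)·(-4)·(-7)/[(3)·(-1)·(-2)·(-5)] = 14/5
L_2(-3) = (1)·(-2)·(-4)·(-7)/[(4)·(1)·(-1)·(-4)] = -7/2
L_3(-3) = (1)·(-2)·(-3)·(-7)/[(5)·(2)·(1)·(-3)] = 7/5
L_4(-3) = (1)·(-2)·(-3)·(-4)/[(8)·(5)·(4)·(3)] = -1/20
Sum: (-2)·(7/20) + (-7)·(14/5) + 2·(-7/2) + (-6)·(7/5) + (-5)·(-1/20) = -709/20

-709/20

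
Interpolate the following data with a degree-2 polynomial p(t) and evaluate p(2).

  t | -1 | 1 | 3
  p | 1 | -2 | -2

Using Newton's divided-difference form:
p[-1,1] = (-2 - 1) / (1 - (-1)) = -3/2
p[1,3] = (-2 - (-2)) / (3 - 1) = 0
p[-1,1,3] = (0 - (-3/2)) / (3 - (-1)) = 3/8
p(2) = 1 + (-3/2)·(3) + (3/8)·(3)·(1) = -19/8

-19/8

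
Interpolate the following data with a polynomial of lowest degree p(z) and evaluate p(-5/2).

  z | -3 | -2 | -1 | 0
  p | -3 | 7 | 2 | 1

81/16

L_0(-5/2) = (-1/2)·(-3/2)·(-5/2)/[(-1)·(-2)·(-3)] = 5/16
L_1(-5/2) = (1/2)·(-3/2)·(-5/2)/[(1)·(-1)·(-2)] = 15/16
L_2(-5/2) = (1/2)·(-1/2)·(-5/2)/[(2)·(1)·(-1)] = -5/16
L_3(-5/2) = (1/2)·(-1/2)·(-3/2)/[(3)·(2)·(1)] = 1/16
Sum: (-3)·(5/16) + 7·(15/16) + 2·(-5/16) + 1·(1/16) = 81/16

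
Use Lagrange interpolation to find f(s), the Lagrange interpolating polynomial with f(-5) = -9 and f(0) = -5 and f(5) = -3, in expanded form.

f(s) = -(1/25)s^2 + (3/5)s - 5

Build the Lagrange basis polynomials:
L_0(s) = s(s - 5) / [50] = (1/50)s^2 - (1/10)s
L_1(s) = (s + 5)(s - 5) / [-25] = -(1/25)s^2 + 1
L_2(s) = (s + 5)s / [50] = (1/50)s^2 + (1/10)s
f(s) = (-9)·L_0 + (-5)·L_1 + (-3)·L_2
  (-9)·L_0(s) = -(9/50)s^2 + (9/10)s
  (-5)·L_1(s) = (1/5)s^2 - 5
  (-3)·L_2(s) = -(3/50)s^2 - (3/10)s
Adding term by term: -(1/25)s^2 + (3/5)s - 5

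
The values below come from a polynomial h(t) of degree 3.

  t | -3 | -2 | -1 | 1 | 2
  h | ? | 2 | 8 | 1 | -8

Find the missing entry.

-13

The 4 known values determine h uniquely (degree ≤ 3).
Evaluate each Lagrange basis at t = -3:
L_0(-3) = (-2)·(-4)·(-5)/[(-1)·(-3)·(-4)] = 10/3
L_1(-3) = (-1)·(-4)·(-5)/[(1)·(-2)·(-3)] = -10/3
L_2(-3) = (-1)·(-2)·(-5)/[(3)·(2)·(-1)] = 5/3
L_3(-3) = (-1)·(-2)·(-4)/[(4)·(3)·(1)] = -2/3
Sum: 2·(10/3) + 8·(-10/3) + 1·(5/3) + (-8)·(-2/3) = -13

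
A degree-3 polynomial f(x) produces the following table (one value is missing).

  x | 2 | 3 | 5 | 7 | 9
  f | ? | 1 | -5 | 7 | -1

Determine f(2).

The 4 known values determine f uniquely (degree ≤ 3).
Evaluate each Lagrange basis at x = 2:
L_0(2) = (-3)·(-5)·(-7)/[(-2)·(-4)·(-6)] = 35/16
L_1(2) = (-1)·(-5)·(-7)/[(2)·(-2)·(-4)] = -35/16
L_2(2) = (-1)·(-3)·(-7)/[(4)·(2)·(-2)] = 21/16
L_3(2) = (-1)·(-3)·(-5)/[(6)·(4)·(2)] = -5/16
Sum: 1·(35/16) + (-5)·(-35/16) + 7·(21/16) + (-1)·(-5/16) = 181/8

181/8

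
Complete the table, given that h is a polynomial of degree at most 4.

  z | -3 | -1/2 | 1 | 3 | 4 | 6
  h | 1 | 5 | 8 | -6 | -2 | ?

3377/28

The 5 known values determine h uniquely (degree ≤ 4).
L_0(6) = (13/2)·(5)·(3)·(2)/[(-5/2)·(-4)·(-6)·(-7)] = 13/28
L_1(6) = (9)·(5)·(3)·(2)/[(5/2)·(-3/2)·(-7/2)·(-9/2)] = -32/7
L_2(6) = (9)·(13/2)·(3)·(2)/[(4)·(3/2)·(-2)·(-3)] = 39/4
L_3(6) = (9)·(13/2)·(5)·(2)/[(6)·(7/2)·(2)·(-1)] = -195/14
L_4(6) = (9)·(13/2)·(5)·(3)/[(7)·(9/2)·(3)·(1)] = 65/7
Sum: 1·(13/28) + 5·(-32/7) + 8·(39/4) + (-6)·(-195/14) + (-2)·(65/7) = 3377/28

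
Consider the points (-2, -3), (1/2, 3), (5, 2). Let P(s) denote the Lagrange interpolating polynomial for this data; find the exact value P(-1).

Evaluate each Lagrange basis at s = -1:
L_0(-1) = (-3/2)·(-6)/[(-5/2)·(-7)] = 18/35
L_1(-1) = (1)·(-6)/[(5/2)·(-9/2)] = 8/15
L_2(-1) = (1)·(-3/2)/[(7)·(9/2)] = -1/21
Sum: (-3)·(18/35) + 3·(8/15) + 2·(-1/21) = -4/105

-4/105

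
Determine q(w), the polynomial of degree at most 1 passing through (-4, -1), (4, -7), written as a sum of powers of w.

q(w) = -(3/4)w - 4

Build the Lagrange basis polynomials:
L_0(w) = (w - 4) / [-8] = -(1/8)w + 1/2
L_1(w) = (w + 4) / [8] = (1/8)w + 1/2
q(w) = (-1)·L_0 + (-7)·L_1
  (-1)·L_0(w) = (1/8)w - 1/2
  (-7)·L_1(w) = -(7/8)w - 7/2
Adding term by term: -(3/4)w - 4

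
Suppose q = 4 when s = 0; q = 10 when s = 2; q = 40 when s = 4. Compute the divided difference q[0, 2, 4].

q[0,2] = (10 - 4) / (2 - 0) = 3
q[2,4] = (40 - 10) / (4 - 2) = 15
q[0,2,4] = (15 - 3) / (4 - 0) = 3

3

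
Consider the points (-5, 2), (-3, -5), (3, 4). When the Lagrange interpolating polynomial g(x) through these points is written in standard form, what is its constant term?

Build the Lagrange basis polynomials:
L_0(x) = (x + 3)(x - 3) / [16] = (1/16)x^2 - 9/16
L_1(x) = (x + 5)(x - 3) / [-12] = -(1/12)x^2 - (1/6)x + 5/4
L_2(x) = (x + 5)(x + 3) / [48] = (1/48)x^2 + (1/6)x + 5/16
g(x) = 2·L_0 + (-5)·L_1 + 4·L_2
Only the constant term is needed; take it from each L_i and combine:
2·(-9/16) + (-5)·(5/4) + 4·(5/16) = -49/8

-49/8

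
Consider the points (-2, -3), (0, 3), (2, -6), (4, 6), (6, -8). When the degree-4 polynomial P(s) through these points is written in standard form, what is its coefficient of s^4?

The leading coefficient equals the top divided difference P[-2,0,2,4,6].
P[-2,0] = (3 - (-3)) / (0 - (-2)) = 3
P[0,2] = (-6 - 3) / (2 - 0) = -9/2
P[2,4] = (6 - (-6)) / (4 - 2) = 6
P[4,6] = (-8 - 6) / (6 - 4) = -7
P[-2,0,2] = (-9/2 - 3) / (2 - (-2)) = -15/8
P[0,2,4] = (6 - (-9/2)) / (4 - 0) = 21/8
P[2,4,6] = (-7 - 6) / (6 - 2) = -13/4
P[-2,0,2,4] = (21/8 - (-15/8)) / (4 - (-2)) = 3/4
P[0,2,4,6] = (-13/4 - 21/8) / (6 - 0) = -47/48
P[-2,0,2,4,6] = (-47/48 - 3/4) / (6 - (-2)) = -83/384

-83/384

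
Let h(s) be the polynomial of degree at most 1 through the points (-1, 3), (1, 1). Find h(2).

L_0(2) = (1)/[(-2)] = -1/2
L_1(2) = (3)/[(2)] = 3/2
Sum: 3·(-1/2) + 1·(3/2) = 0

0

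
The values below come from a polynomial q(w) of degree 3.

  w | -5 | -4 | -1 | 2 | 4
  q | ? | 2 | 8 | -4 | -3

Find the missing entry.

-213/20

The 4 known values determine q uniquely (degree ≤ 3).
Evaluate each Lagrange basis at w = -5:
L_0(-5) = (-4)·(-7)·(-9)/[(-3)·(-6)·(-8)] = 7/4
L_1(-5) = (-1)·(-7)·(-9)/[(3)·(-3)·(-5)] = -7/5
L_2(-5) = (-1)·(-4)·(-9)/[(6)·(3)·(-2)] = 1
L_3(-5) = (-1)·(-4)·(-7)/[(8)·(5)·(2)] = -7/20
Sum: 2·(7/4) + 8·(-7/5) + (-4)·(1) + (-3)·(-7/20) = -213/20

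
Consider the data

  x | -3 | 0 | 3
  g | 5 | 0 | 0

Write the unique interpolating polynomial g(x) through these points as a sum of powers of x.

Build the Lagrange basis polynomials:
L_0(x) = x(x - 3) / [18] = (1/18)x^2 - (1/6)x
L_1(x) = (x + 3)(x - 3) / [-9] = -(1/9)x^2 + 1
L_2(x) = (x + 3)x / [18] = (1/18)x^2 + (1/6)x
g(x) = 5·L_0 + 0·L_1 + 0·L_2
  5·L_0(x) = (5/18)x^2 - (5/6)x
  0·L_1(x) = 0
  0·L_2(x) = 0
Adding term by term: (5/18)x^2 - (5/6)x

g(x) = (5/18)x^2 - (5/6)x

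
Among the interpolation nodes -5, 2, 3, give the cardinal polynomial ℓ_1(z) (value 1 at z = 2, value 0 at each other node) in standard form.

ℓ_1(z) = (z + 5)(z - 3) / [(7)·(-1)]
       = (z^2 + 2z - 15) / (-7)

ℓ_1(z) = -(1/7)z^2 - (2/7)z + 15/7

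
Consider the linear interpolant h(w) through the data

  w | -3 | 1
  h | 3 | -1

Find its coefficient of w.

L_0(w) = (w - 1) / [-4] = -(1/4)w + 1/4
L_1(w) = (w + 3) / [4] = (1/4)w + 3/4
h(w) = 3·L_0 + (-1)·L_1
Only the coefficient of w is needed; take it from each L_i and combine:
3·(-1/4) + (-1)·(1/4) = -1

-1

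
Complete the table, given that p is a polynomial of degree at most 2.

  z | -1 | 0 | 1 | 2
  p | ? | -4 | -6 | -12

The 3 known values determine p uniquely (degree ≤ 2).
Evaluate each Lagrange basis at z = -1:
L_0(-1) = (-2)·(-3)/[(-1)·(-2)] = 3
L_1(-1) = (-1)·(-3)/[(1)·(-1)] = -3
L_2(-1) = (-1)·(-2)/[(2)·(1)] = 1
Sum: (-4)·(3) + (-6)·(-3) + (-12)·(1) = -6

-6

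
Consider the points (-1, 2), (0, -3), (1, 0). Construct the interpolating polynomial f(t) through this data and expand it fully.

Build the Lagrange basis polynomials:
L_0(t) = t(t - 1) / [2] = (1/2)t^2 - (1/2)t
L_1(t) = (t + 1)(t - 1) / [-1] = -t^2 + 1
L_2(t) = (t + 1)t / [2] = (1/2)t^2 + (1/2)t
f(t) = 2·L_0 + (-3)·L_1 + 0·L_2
  2·L_0(t) = t^2 - t
  (-3)·L_1(t) = 3t^2 - 3
  0·L_2(t) = 0
Adding term by term: 4t^2 - t - 3

f(t) = 4t^2 - t - 3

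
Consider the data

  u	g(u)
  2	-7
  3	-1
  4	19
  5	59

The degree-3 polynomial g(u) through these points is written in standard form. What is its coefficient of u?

L_0(u) = (u - 3)(u - 4)(u - 5) / [-6] = -(1/6)u^3 + 2u^2 - (47/6)u + 10
L_1(u) = (u - 2)(u - 4)(u - 5) / [2] = (1/2)u^3 - (11/2)u^2 + 19u - 20
L_2(u) = (u - 2)(u - 3)(u - 5) / [-2] = -(1/2)u^3 + 5u^2 - (31/2)u + 15
L_3(u) = (u - 2)(u - 3)(u - 4) / [6] = (1/6)u^3 - (3/2)u^2 + (13/3)u - 4
g(u) = (-7)·L_0 + (-1)·L_1 + 19·L_2 + 59·L_3
Only the coefficient of u is needed; take it from each L_i and combine:
(-7)·(-47/6) + (-1)·(19) + 19·(-31/2) + 59·(13/3) = -3

-3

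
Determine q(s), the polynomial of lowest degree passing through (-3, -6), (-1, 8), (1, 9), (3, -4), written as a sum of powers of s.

q(s) = -(1/48)s^3 - (27/16)s^2 + (25/48)s + 163/16

Build the Lagrange basis polynomials:
L_0(s) = (s + 1)(s - 1)(s - 3) / [-48] = -(1/48)s^3 + (1/16)s^2 + (1/48)s - 1/16
L_1(s) = (s + 3)(s - 1)(s - 3) / [16] = (1/16)s^3 - (1/16)s^2 - (9/16)s + 9/16
L_2(s) = (s + 3)(s + 1)(s - 3) / [-16] = -(1/16)s^3 - (1/16)s^2 + (9/16)s + 9/16
L_3(s) = (s + 3)(s + 1)(s - 1) / [48] = (1/48)s^3 + (1/16)s^2 - (1/48)s - 1/16
q(s) = (-6)·L_0 + 8·L_1 + 9·L_2 + (-4)·L_3
  (-6)·L_0(s) = (1/8)s^3 - (3/8)s^2 - (1/8)s + 3/8
  8·L_1(s) = (1/2)s^3 - (1/2)s^2 - (9/2)s + 9/2
  9·L_2(s) = -(9/16)s^3 - (9/16)s^2 + (81/16)s + 81/16
  (-4)·L_3(s) = -(1/12)s^3 - (1/4)s^2 + (1/12)s + 1/4
Adding term by term: -(1/48)s^3 - (27/16)s^2 + (25/48)s + 163/16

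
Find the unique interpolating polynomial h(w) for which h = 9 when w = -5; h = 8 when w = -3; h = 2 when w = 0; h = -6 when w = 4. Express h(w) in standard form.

Build the Lagrange basis polynomials:
L_0(w) = (w + 3)w(w - 4) / [-90] = -(1/90)w^3 + (1/90)w^2 + (2/15)w
L_1(w) = (w + 5)w(w - 4) / [42] = (1/42)w^3 + (1/42)w^2 - (10/21)w
L_2(w) = (w + 5)(w + 3)(w - 4) / [-60] = -(1/60)w^3 - (1/15)w^2 + (17/60)w + 1
L_3(w) = (w + 5)(w + 3)w / [252] = (1/252)w^3 + (2/63)w^2 + (5/84)w
h(w) = 9·L_0 + 8·L_1 + 2·L_2 + (-6)·L_3
  9·L_0(w) = -(1/10)w^3 + (1/10)w^2 + (6/5)w
  8·L_1(w) = (4/21)w^3 + (4/21)w^2 - (80/21)w
  2·L_2(w) = -(1/30)w^3 - (2/15)w^2 + (17/30)w + 2
  (-6)·L_3(w) = -(1/42)w^3 - (4/21)w^2 - (5/14)w
Adding term by term: (1/30)w^3 - (1/30)w^2 - (12/5)w + 2

h(w) = (1/30)w^3 - (1/30)w^2 - (12/5)w + 2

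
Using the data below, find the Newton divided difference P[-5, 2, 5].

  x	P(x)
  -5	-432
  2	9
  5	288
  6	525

3

P[-5,2] = (9 - (-432)) / (2 - (-5)) = 63
P[2,5] = (288 - 9) / (5 - 2) = 93
P[-5,2,5] = (93 - 63) / (5 - (-5)) = 3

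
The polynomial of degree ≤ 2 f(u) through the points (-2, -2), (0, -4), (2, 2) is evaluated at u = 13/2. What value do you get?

Evaluate each Lagrange basis at u = 13/2:
L_0(13/2) = (13/2)·(9/2)/[(-2)·(-4)] = 117/32
L_1(13/2) = (17/2)·(9/2)/[(2)·(-2)] = -153/16
L_2(13/2) = (17/2)·(13/2)/[(4)·(2)] = 221/32
Sum: (-2)·(117/32) + (-4)·(-153/16) + 2·(221/32) = 179/4

179/4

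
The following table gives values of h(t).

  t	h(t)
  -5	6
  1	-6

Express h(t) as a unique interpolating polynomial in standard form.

h(t) = -2t - 4

Build the Lagrange basis polynomials:
L_0(t) = (t - 1) / [-6] = -(1/6)t + 1/6
L_1(t) = (t + 5) / [6] = (1/6)t + 5/6
h(t) = 6·L_0 + (-6)·L_1
  6·L_0(t) = -t + 1
  (-6)·L_1(t) = -t - 5
Adding term by term: -2t - 4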